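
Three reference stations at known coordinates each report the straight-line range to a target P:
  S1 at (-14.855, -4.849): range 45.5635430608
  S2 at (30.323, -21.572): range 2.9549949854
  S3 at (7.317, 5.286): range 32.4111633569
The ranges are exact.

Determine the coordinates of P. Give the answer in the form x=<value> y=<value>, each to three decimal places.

x=28.324 y=-19.396

eq1: (x + 14.855)² + (y + 4.849)² = 45.5635430608²
eq2: (x − 30.323)² + (y + 21.572)² = 2.9549949854²
eq3: (x − 7.317)² + (y − 5.286)² = 32.4111633569²
eq1−eq3, eq1−eq2 (x²,y² cancel):
  44.344·x + 20.270·y = 862.849405
  90.356·x − 33.446·y = 3207.956148
det = 44.344·-33.446 − 20.270·90.356 = -3314.645544
x = (862.849405·-33.446 − 20.270·3207.956148) / -3314.645544 = 28.324034
y = (44.344·3207.956148 − 862.849405·90.356) / -3314.645544 = -19.395735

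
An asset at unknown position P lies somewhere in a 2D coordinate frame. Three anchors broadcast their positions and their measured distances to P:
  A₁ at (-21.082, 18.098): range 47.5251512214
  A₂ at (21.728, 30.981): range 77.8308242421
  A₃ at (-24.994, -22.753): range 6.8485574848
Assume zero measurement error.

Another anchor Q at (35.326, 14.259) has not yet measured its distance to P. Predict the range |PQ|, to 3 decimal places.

eq1: (x + 21.082)² + (y − 18.098)² = 47.5251512214²
eq2: (x − 21.728)² + (y − 30.981)² = 77.8308242421²
eq3: (x + 24.994)² + (y + 22.753)² = 6.8485574848²
eq1−eq3, eq1−eq2 (x²,y² cancel):
  -7.824·x − 81.702·y = 2582.147976
  85.620·x + 25.766·y = -3139.057187
det = -7.824·25.766 − -81.702·85.620 = 6793.732056
x = (2582.147976·25.766 − -81.702·-3139.057187) / 6793.732056 = -27.957480
y = (-7.824·-3139.057187 − 2582.147976·85.620) / 6793.732056 = -28.927182
|P − Q| = √((-27.957480 − 35.326)² + (-28.927182 − 14.259)²) = 76.614915

76.615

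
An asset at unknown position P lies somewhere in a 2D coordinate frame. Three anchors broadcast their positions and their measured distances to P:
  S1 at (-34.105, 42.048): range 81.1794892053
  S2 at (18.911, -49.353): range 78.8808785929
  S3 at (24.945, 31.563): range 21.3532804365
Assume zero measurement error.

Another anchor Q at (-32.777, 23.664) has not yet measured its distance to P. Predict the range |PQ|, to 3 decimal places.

78.052

eq1: (x + 34.105)² + (y − 42.048)² = 81.1794892053²
eq2: (x − 18.911)² + (y + 49.353)² = 78.8808785929²
eq3: (x − 24.945)² + (y − 31.563)² = 21.3532804365²
eq3−eq1, eq3−eq2 (x²,y² cancel):
  -118.100·x + 20.970·y = -4821.437547
  -12.068·x − 161.832·y = -4591.361886
det = -118.100·-161.832 − 20.970·-12.068 = 19365.425160
x = (-4821.437547·-161.832 − 20.970·-4591.361886) / 19365.425160 = 45.263336
y = (-118.100·-4591.361886 − -4821.437547·-12.068) / 19365.425160 = 24.995823
|P − Q| = √((45.263336 − -32.777)² + (24.995823 − 23.664)²) = 78.051699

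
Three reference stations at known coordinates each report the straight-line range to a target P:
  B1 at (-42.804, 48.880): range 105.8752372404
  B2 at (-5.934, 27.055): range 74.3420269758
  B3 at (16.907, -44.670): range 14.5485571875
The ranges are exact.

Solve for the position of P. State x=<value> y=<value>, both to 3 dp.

x=2.516 y=-46.805

eq1: (x + 42.804)² + (y − 48.880)² = 105.8752372404²
eq2: (x + 5.934)² + (y − 27.055)² = 74.3420269758²
eq3: (x − 16.907)² + (y + 44.670)² = 14.5485571875²
eq1−eq2, eq1−eq3 (x²,y² cancel):
  73.740·x − 43.650·y = 2228.577451
  119.422·x − 187.100·y = 9057.724077
det = 73.740·-187.100 − -43.650·119.422 = -8583.983700
x = (2228.577451·-187.100 − -43.650·9057.724077) / -8583.983700 = 2.515986
y = (73.740·9057.724077 − 2228.577451·119.422) / -8583.983700 = -46.805238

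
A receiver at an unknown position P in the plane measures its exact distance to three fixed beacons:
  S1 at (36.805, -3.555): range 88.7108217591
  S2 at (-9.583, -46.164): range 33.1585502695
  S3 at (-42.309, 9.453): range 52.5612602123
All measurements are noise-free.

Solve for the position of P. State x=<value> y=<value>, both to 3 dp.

eq1: (x − 36.805)² + (y + 3.555)² = 88.7108217591²
eq2: (x + 9.583)² + (y + 46.164)² = 33.1585502695²
eq3: (x + 42.309)² + (y − 9.453)² = 52.5612602123²
eq1−eq2, eq1−eq3 (x²,y² cancel):
  -92.776·x − 85.218·y = 7625.823176
  -158.228·x + 26.016·y = 5619.088462
det = -92.776·26.016 − -85.218·-158.228 = -15897.534120
x = (7625.823176·26.016 − -85.218·5619.088462) / -15897.534120 = -42.600374
y = (-92.776·5619.088462 − 7625.823176·-158.228) / -15897.534120 = -43.107453

x=-42.600 y=-43.107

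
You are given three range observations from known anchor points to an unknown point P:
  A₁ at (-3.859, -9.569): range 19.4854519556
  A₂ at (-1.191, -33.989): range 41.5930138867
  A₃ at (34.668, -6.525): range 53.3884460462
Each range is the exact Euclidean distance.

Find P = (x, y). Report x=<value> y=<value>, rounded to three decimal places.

eq1: (x + 3.859)² + (y + 9.569)² = 19.4854519556²
eq2: (x + 1.191)² + (y + 33.989)² = 41.5930138867²
eq3: (x − 34.668)² + (y + 6.525)² = 53.3884460462²
eq1−eq3, eq1−eq2 (x²,y² cancel):
  77.054·x + 6.088·y = -1332.655126
  5.336·x − 48.840·y = -300.083006
det = 77.054·-48.840 − 6.088·5.336 = -3795.802928
x = (-1332.655126·-48.840 − 6.088·-300.083006) / -3795.802928 = -17.628360
y = (77.054·-300.083006 − -1332.655126·5.336) / -3795.802928 = 4.218224

x=-17.628 y=4.218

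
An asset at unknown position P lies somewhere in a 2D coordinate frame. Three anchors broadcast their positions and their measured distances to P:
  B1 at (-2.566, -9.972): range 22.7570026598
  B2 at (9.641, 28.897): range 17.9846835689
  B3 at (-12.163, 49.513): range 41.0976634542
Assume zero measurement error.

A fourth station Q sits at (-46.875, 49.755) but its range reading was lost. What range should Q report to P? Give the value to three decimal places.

eq1: (x + 2.566)² + (y + 9.972)² = 22.7570026598²
eq2: (x − 9.641)² + (y − 28.897)² = 17.9846835689²
eq3: (x + 12.163)² + (y − 49.513)² = 41.0976634542²
eq1−eq3, eq1−eq2 (x²,y² cancel):
  -19.194·x + 118.970·y = 1322.313827
  24.414·x + 77.738·y = 1016.392677
det = -19.194·77.738 − 118.970·24.414 = -4396.636752
x = (1322.313827·77.738 − 118.970·1016.392677) / -4396.636752 = 4.122743
y = (-19.194·1016.392677 − 1322.313827·24.414) / -4396.636752 = 11.779825
|P − Q| = √((4.122743 − -46.875)² + (11.779825 − 49.755)²) = 63.583675

63.584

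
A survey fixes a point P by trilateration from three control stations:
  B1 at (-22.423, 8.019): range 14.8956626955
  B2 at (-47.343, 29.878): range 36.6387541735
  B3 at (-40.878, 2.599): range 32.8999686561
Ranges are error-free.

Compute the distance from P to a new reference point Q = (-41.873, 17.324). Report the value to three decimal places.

29.564

eq1: (x + 22.423)² + (y − 8.019)² = 14.8956626955²
eq2: (x + 47.343)² + (y − 29.878)² = 36.6387541735²
eq3: (x + 40.878)² + (y − 2.599)² = 32.8999686561²
eq2−eq1, eq2−eq3 (x²,y² cancel):
  49.840·x − 43.718·y = -1446.441703
  12.930·x − 54.558·y = -1196.298478
det = 49.840·-54.558 − -43.718·12.930 = -2153.896980
x = (-1446.441703·-54.558 − -43.718·-1196.298478) / -2153.896980 = -12.356761
y = (49.840·-1196.298478 − -1446.441703·12.930) / -2153.896980 = 18.998599
|P − Q| = √((-12.356761 − -41.873)² + (18.998599 − 17.324)²) = 29.563705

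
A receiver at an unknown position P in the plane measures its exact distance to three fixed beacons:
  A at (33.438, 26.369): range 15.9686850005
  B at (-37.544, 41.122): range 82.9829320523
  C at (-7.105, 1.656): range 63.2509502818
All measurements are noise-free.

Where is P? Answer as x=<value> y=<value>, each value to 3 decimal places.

x=45.337 y=37.018

eq1: (x − 33.438)² + (y − 26.369)² = 15.9686850005²
eq2: (x + 37.544)² + (y − 41.122)² = 82.9829320523²
eq3: (x + 7.105)² + (y − 1.656)² = 63.2509502818²
eq1−eq2, eq1−eq3 (x²,y² cancel):
  -141.964·x + 29.506·y = -5344.021296
  -81.086·x − 49.426·y = -5505.884455
det = -141.964·-49.426 − 29.506·-81.086 = 9409.236180
x = (-5344.021296·-49.426 − 29.506·-5505.884455) / 9409.236180 = 45.337391
y = (-141.964·-5505.884455 − -5344.021296·-81.086) / 9409.236180 = 37.018103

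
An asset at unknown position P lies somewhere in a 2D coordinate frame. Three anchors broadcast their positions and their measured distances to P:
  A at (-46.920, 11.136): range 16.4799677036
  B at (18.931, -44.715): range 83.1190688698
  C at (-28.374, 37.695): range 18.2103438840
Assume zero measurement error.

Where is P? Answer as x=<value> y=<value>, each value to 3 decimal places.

eq1: (x + 46.920)² + (y − 11.136)² = 16.4799677036²
eq2: (x − 18.931)² + (y + 44.715)² = 83.1190688698²
eq3: (x + 28.374)² + (y − 37.695)² = 18.2103438840²
eq2−eq1, eq2−eq3 (x²,y² cancel):
  -131.702·x + 111.702·y = 6604.873184
  -94.610·x + 164.820·y = 6445.345900
det = -131.702·164.820 − 111.702·-94.610 = -11138.997420
x = (6604.873184·164.820 − 111.702·6445.345900) / -11138.997420 = -33.096082
y = (-131.702·6445.345900 − 6604.873184·-94.610) / -11138.997420 = 20.107545

x=-33.096 y=20.108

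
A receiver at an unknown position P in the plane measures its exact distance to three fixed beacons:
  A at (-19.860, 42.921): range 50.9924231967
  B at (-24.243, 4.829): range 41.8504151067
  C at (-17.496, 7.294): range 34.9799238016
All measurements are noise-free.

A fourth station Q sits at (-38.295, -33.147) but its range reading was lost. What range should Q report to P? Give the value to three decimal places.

69.415

eq1: (x + 19.860)² + (y − 42.921)² = 50.9924231967²
eq2: (x + 24.243)² + (y − 4.829)² = 41.8504151067²
eq3: (x + 17.496)² + (y − 7.294)² = 34.9799238016²
eq1−eq3, eq1−eq2 (x²,y² cancel):
  4.728·x − 71.254·y = -500.687235
  -8.766·x − 76.184·y = -776.819572
det = 4.728·-76.184 − -71.254·-8.766 = -984.810516
x = (-500.687235·-76.184 − -71.254·-776.819572) / -984.810516 = 17.472544
y = (4.728·-776.819572 − -500.687235·-8.766) / -984.810516 = 8.186171
|P − Q| = √((17.472544 − -38.295)² + (8.186171 − -33.147)²) = 69.415056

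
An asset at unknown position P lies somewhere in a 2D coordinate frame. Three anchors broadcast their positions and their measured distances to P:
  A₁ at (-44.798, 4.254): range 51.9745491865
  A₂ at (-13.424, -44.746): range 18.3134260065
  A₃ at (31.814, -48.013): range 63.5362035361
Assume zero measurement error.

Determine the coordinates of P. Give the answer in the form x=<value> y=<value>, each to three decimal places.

x=-31.692 y=-46.041

eq1: (x + 44.798)² + (y − 4.254)² = 51.9745491865²
eq2: (x + 13.424)² + (y + 44.746)² = 18.3134260065²
eq3: (x − 31.814)² + (y + 48.013)² = 63.5362035361²
eq3−eq2, eq3−eq1 (x²,y² cancel):
  -90.476·x + 6.534·y = 2566.497115
  -153.224·x + 104.534·y = 43.073952
det = -90.476·104.534 − 6.534·-153.224 = -8456.652568
x = (2566.497115·104.534 − 6.534·43.073952) / -8456.652568 = -31.691590
y = (-90.476·43.073952 − 2566.497115·-153.224) / -8456.652568 = -46.040888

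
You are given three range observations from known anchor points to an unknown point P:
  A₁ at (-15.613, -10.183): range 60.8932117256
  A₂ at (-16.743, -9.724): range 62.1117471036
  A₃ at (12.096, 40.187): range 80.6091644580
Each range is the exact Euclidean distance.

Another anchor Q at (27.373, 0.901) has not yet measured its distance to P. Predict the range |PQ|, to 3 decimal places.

38.476

eq1: (x + 15.613)² + (y + 10.183)² = 60.8932117256²
eq2: (x + 16.743)² + (y + 9.724)² = 62.1117471036²
eq3: (x − 12.096)² + (y − 40.187)² = 80.6091644580²
eq1−eq3, eq1−eq2 (x²,y² cancel):
  55.418·x + 100.740·y = -1376.005233
  -2.260·x + 0.918·y = -122.460927
det = 55.418·0.918 − 100.740·-2.260 = 278.546124
x = (-1376.005233·0.918 − 100.740·-122.460927) / 278.546124 = 39.754784
y = (55.418·-122.460927 − -1376.005233·-2.260) / 278.546124 = -35.528448
|P − Q| = √((39.754784 − 27.373)² + (-35.528448 − 0.901)²) = 38.476139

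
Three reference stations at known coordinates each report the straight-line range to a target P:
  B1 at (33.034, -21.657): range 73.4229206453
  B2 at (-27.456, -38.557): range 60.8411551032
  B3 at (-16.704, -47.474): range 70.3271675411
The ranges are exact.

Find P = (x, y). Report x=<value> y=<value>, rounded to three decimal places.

eq1: (x − 33.034)² + (y + 21.657)² = 73.4229206453²
eq2: (x + 27.456)² + (y + 38.557)² = 60.8411551032²
eq3: (x + 16.704)² + (y + 47.474)² = 70.3271675411²
eq2−eq1, eq2−eq3 (x²,y² cancel):
  120.980·x + 33.800·y = -2369.482502
  21.504·x − 17.834·y = -951.934233
det = 120.980·-17.834 − 33.800·21.504 = -2884.392520
x = (-2369.482502·-17.834 − 33.800·-951.934233) / -2884.392520 = -25.805339
y = (120.980·-951.934233 − -2369.482502·21.504) / -2884.392520 = 22.261759

x=-25.805 y=22.262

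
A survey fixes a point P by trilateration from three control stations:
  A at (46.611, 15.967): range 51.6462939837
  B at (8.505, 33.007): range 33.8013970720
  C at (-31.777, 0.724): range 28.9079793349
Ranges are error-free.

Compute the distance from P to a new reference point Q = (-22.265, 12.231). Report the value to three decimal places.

eq1: (x − 46.611)² + (y − 15.967)² = 51.6462939837²
eq2: (x − 8.505)² + (y − 33.007)² = 33.8013970720²
eq3: (x + 31.777)² + (y − 0.724)² = 28.9079793349²
eq1−eq2, eq1−eq3 (x²,y² cancel):
  -76.212·x + 34.080·y = 259.071902
  -156.776·x − 30.486·y = 414.439908
det = -76.212·-30.486 − 34.080·-156.776 = 7666.325112
x = (259.071902·-30.486 − 34.080·414.439908) / 7666.325112 = -2.872586
y = (-76.212·414.439908 − 259.071902·-156.776) / 7666.325112 = 1.178004
|P − Q| = √((-2.872586 − -22.265)² + (1.178004 − 12.231)²) = 22.321166

22.321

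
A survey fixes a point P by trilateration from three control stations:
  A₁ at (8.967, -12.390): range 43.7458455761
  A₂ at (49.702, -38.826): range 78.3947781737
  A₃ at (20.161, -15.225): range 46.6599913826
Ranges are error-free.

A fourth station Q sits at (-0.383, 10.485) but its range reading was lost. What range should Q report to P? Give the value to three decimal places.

25.183

eq1: (x − 8.967)² + (y + 12.390)² = 43.7458455761²
eq2: (x − 49.702)² + (y + 38.826)² = 78.3947781737²
eq3: (x − 20.161)² + (y + 15.225)² = 46.6599913826²
eq2−eq3, eq2−eq1 (x²,y² cancel):
  -59.082·x + 47.202·y = 629.105915
  -81.470·x + 52.872·y = 488.214349
det = -59.082·52.872 − 47.202·-81.470 = 721.763436
x = (629.105915·52.872 − 47.202·488.214349) / 721.763436 = 14.156154
y = (-59.082·488.214349 − 629.105915·-81.470) / 721.763436 = 31.046985
|P − Q| = √((14.156154 − -0.383)² + (31.046985 − 10.485)²) = 25.182975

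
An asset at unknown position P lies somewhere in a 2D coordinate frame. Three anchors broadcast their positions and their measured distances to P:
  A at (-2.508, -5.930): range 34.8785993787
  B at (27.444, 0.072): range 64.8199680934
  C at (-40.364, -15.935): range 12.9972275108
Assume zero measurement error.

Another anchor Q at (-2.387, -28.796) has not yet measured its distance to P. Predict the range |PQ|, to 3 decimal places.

eq1: (x + 2.508)² + (y + 5.930)² = 34.8785993787²
eq2: (x − 27.444)² + (y − 0.072)² = 64.8199680934²
eq3: (x + 40.364)² + (y + 15.935)² = 12.9972275108²
eq2−eq1, eq2−eq3 (x²,y² cancel):
  -59.904·x − 12.004·y = 2273.388213
  -135.616·x − 32.014·y = 5162.698742
det = -59.904·-32.014 − -12.004·-135.616 = 289.832192
x = (2273.388213·-32.014 − -12.004·5162.698742) / 289.832192 = -37.287834
y = (-59.904·5162.698742 − 2273.388213·-135.616) / 289.832192 = -3.307050
|P − Q| = √((-37.287834 − -2.387)² + (-3.307050 − -28.796)²) = 43.217528

43.218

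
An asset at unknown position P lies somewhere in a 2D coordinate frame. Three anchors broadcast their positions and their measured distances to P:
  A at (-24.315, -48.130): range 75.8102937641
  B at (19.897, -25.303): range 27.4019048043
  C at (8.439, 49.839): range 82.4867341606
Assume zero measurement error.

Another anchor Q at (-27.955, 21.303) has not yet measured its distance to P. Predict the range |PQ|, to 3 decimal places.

87.228

eq1: (x + 24.315)² + (y + 48.130)² = 75.8102937641²
eq2: (x − 19.897)² + (y + 25.303)² = 27.4019048043²
eq3: (x − 8.439)² + (y − 49.839)² = 82.4867341606²
eq1−eq2, eq1−eq3 (x²,y² cancel):
  88.424·x + 45.654·y = 3124.752547
  65.508·x + 195.938·y = -1409.434155
det = 88.424·195.938 − 45.654·65.508 = 14334.919480
x = (3124.752547·195.938 − 45.654·-1409.434155) / 14334.919480 = 47.199712
y = (88.424·-1409.434155 − 3124.752547·65.508) / 14334.919480 = -22.973557
|P − Q| = √((47.199712 − -27.955)² + (-22.973557 − 21.303)²) = 87.227543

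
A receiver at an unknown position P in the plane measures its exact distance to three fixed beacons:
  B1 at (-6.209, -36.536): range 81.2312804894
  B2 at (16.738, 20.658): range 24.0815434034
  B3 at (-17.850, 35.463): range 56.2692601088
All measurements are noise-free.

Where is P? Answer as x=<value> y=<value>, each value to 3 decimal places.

x=38.275 y=31.433

eq1: (x + 6.209)² + (y + 36.536)² = 81.2312804894²
eq2: (x − 16.738)² + (y − 20.658)² = 24.0815434034²
eq3: (x + 17.850)² + (y − 35.463)² = 56.2692601088²
eq2−eq3, eq2−eq1 (x²,y² cancel):
  -69.176·x + 29.610·y = -1716.975640
  -45.894·x − 114.388·y = -5352.082828
det = -69.176·-114.388 − 29.610·-45.894 = 9271.825628
x = (-1716.975640·-114.388 − 29.610·-5352.082828) / 9271.825628 = 38.274726
y = (-69.176·-5352.082828 − -1716.975640·-45.894) / 9271.825628 = 31.432515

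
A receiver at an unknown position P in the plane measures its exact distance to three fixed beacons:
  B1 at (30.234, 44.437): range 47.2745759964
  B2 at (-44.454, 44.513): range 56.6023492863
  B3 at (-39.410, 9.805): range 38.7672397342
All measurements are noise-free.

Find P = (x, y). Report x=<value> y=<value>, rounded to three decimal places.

x=-0.660 y=8.654

eq1: (x − 30.234)² + (y − 44.437)² = 47.2745759964²
eq2: (x + 44.454)² + (y − 44.513)² = 56.6023492863²
eq3: (x + 39.410)² + (y − 9.805)² = 38.7672397342²
eq1−eq3, eq1−eq2 (x²,y² cancel):
  -139.288·x − 69.264·y = -507.468941
  -149.376·x + 0.152·y = 99.883151
det = -139.288·0.152 − -69.264·-149.376 = -10367.551040
x = (-507.468941·0.152 − -69.264·99.883151) / -10367.551040 = -0.659864
y = (-139.288·99.883151 − -507.468941·-149.376) / -10367.551040 = 8.653558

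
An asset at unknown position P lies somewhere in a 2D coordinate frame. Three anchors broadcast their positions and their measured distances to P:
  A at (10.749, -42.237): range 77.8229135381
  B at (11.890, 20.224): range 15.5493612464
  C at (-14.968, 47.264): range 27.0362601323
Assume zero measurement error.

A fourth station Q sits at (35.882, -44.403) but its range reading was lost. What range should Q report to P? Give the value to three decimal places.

eq1: (x − 10.749)² + (y + 42.237)² = 77.8229135381²
eq2: (x − 11.890)² + (y − 20.224)² = 15.5493612464²
eq3: (x + 14.968)² + (y − 47.264)² = 27.0362601323²
eq3−eq1, eq3−eq2 (x²,y² cancel):
  51.434·x − 179.002·y = -5883.868060
  53.716·x − 54.080·y = -1418.367717
det = 51.434·-54.080 − -179.002·53.716 = 6833.720712
x = (-5883.868060·-54.080 − -179.002·-1418.367717) / 6833.720712 = 9.410529
y = (51.434·-1418.367717 − -5883.868060·53.716) / 6833.720712 = 35.574403
|P − Q| = √((9.410529 − 35.882)² + (35.574403 − -44.403)²) = 84.244428

84.244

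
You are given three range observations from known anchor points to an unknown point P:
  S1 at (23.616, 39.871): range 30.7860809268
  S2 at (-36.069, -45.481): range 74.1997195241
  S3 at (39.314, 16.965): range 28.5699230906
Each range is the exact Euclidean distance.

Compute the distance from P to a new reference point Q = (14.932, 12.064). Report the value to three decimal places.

eq1: (x − 23.616)² + (y − 39.871)² = 30.7860809268²
eq2: (x + 36.069)² + (y + 45.481)² = 74.1997195241²
eq3: (x − 39.314)² + (y − 16.965)² = 28.5699230906²
eq1−eq3, eq1−eq2 (x²,y² cancel):
  31.396·x − 45.812·y = -182.468003
  -119.370·x − 170.704·y = -3335.733574
det = 31.396·-170.704 − -45.812·-119.370 = -10828.001224
x = (-182.468003·-170.704 − -45.812·-3335.733574) / -10828.001224 = 11.236479
y = (31.396·-3335.733574 − -182.468003·-119.370) / -10828.001224 = 11.683587
|P − Q| = √((11.236479 − 14.932)² + (11.683587 − 12.064)²) = 3.715049

3.715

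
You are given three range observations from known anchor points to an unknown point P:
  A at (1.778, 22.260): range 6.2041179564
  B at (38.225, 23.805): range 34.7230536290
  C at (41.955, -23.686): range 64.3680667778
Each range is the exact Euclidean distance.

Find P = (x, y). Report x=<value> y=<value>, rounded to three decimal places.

eq1: (x − 1.778)² + (y − 22.260)² = 6.2041179564²
eq2: (x − 38.225)² + (y − 23.805)² = 34.7230536290²
eq3: (x − 41.955)² + (y + 23.686)² = 64.3680667778²
eq2−eq3, eq2−eq1 (x²,y² cancel):
  7.460·x − 94.982·y = -2644.137596
  -72.894·x − 3.090·y = -361.960392
det = 7.460·-3.090 − -94.982·-72.894 = -6946.669308
x = (-2644.137596·-3.090 − -94.982·-361.960392) / -6946.669308 = 3.772936
y = (7.460·-361.960392 − -2644.137596·-72.894) / -6946.669308 = 28.134633

x=3.773 y=28.135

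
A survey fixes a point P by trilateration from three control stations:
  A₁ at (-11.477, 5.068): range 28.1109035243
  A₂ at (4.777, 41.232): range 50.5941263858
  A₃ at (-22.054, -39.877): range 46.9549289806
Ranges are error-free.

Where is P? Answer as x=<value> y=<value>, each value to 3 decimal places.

x=13.041 y=-8.683

eq1: (x + 11.477)² + (y − 5.068)² = 28.1109035243²
eq2: (x − 4.777)² + (y − 41.232)² = 50.5941263858²
eq3: (x + 22.054)² + (y + 39.877)² = 46.9549289806²
eq3−eq1, eq3−eq2 (x²,y² cancel):
  21.154·x + 89.890·y = -504.605433
  53.662·x + 162.218·y = -708.656761
det = 21.154·162.218 − 89.890·53.662 = -1392.117608
x = (-504.605433·162.218 − 89.890·-708.656761) / -1392.117608 = 13.041231
y = (21.154·-708.656761 − -504.605433·53.662) / -1392.117608 = -8.682608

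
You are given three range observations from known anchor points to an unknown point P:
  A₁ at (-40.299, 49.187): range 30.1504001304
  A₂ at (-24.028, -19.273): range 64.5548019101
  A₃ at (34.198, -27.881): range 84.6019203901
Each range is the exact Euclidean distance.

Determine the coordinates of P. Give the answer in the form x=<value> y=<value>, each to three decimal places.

eq1: (x + 40.299)² + (y − 49.187)² = 30.1504001304²
eq2: (x + 24.028)² + (y + 19.273)² = 64.5548019101²
eq3: (x − 34.198)² + (y + 27.881)² = 84.6019203901²
eq2−eq3, eq2−eq1 (x²,y² cancel):
  116.452·x − 17.216·y = -1992.102432
  -32.542·x + 136.920·y = 6352.852879
det = 116.452·136.920 − -17.216·-32.542 = 15384.364768
x = (-1992.102432·136.920 − -17.216·6352.852879) / 15384.364768 = -10.620390
y = (116.452·6352.852879 − -1992.102432·-32.542) / 15384.364768 = 43.874117

x=-10.620 y=43.874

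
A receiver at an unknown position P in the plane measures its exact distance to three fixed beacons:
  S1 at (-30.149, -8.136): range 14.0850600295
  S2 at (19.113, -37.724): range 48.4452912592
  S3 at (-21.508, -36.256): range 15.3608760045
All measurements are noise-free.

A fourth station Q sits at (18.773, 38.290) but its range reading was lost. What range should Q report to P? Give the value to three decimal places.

75.295

eq1: (x + 30.149)² + (y + 8.136)² = 14.0850600295²
eq2: (x − 19.113)² + (y + 37.724)² = 48.4452912592²
eq3: (x + 21.508)² + (y + 36.256)² = 15.3608760045²
eq1−eq3, eq1−eq2 (x²,y² cancel):
  17.282·x − 56.240·y = 764.367307
  98.524·x − 59.176·y = -1335.307081
det = 17.282·-59.176 − -56.240·98.524 = 4518.310128
x = (764.367307·-59.176 − -56.240·-1335.307081) / 4518.310128 = -26.631609
y = (17.282·-1335.307081 − 764.367307·98.524) / 4518.310128 = -21.774800
|P − Q| = √((-26.631609 − 18.773)² + (-21.774800 − 38.290)²) = 75.295145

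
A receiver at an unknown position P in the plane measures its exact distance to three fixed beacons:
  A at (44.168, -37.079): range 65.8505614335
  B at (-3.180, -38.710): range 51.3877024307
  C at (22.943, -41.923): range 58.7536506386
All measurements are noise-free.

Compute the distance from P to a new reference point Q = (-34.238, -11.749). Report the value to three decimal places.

eq1: (x − 44.168)² + (y + 37.079)² = 65.8505614335²
eq2: (x + 3.180)² + (y + 38.710)² = 51.3877024307²
eq3: (x − 22.943)² + (y + 41.923)² = 58.7536506386²
eq2−eq1, eq2−eq3 (x²,y² cancel):
  94.696·x + 3.262·y = 121.487485
  52.246·x − 6.426·y = -35.952824
det = 94.696·-6.426 − 3.262·52.246 = -778.942948
x = (121.487485·-6.426 − 3.262·-35.952824) / -778.942948 = 0.851668
y = (94.696·-35.952824 − 121.487485·52.246) / -778.942948 = 12.519304
|P − Q| = √((0.851668 − -34.238)² + (12.519304 − -11.749)²) = 42.664216

42.664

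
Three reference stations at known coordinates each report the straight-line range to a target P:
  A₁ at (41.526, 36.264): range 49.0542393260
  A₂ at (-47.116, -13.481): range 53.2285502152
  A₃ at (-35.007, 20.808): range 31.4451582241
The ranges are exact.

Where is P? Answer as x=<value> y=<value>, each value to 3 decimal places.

eq1: (x − 41.526)² + (y − 36.264)² = 49.0542393260²
eq2: (x + 47.116)² + (y + 13.481)² = 53.2285502152²
eq3: (x + 35.007)² + (y − 20.808)² = 31.4451582241²
eq3−eq2, eq3−eq1 (x²,y² cancel):
  -24.218·x − 68.578·y = -1101.288678
  153.066·x + 30.912·y = -36.496961
det = -24.218·30.912 − -68.578·153.066 = 9748.333332
x = (-1101.288678·30.912 − -68.578·-36.496961) / 9748.333332 = -3.748941
y = (-24.218·-36.496961 − -1101.288678·153.066) / 9748.333332 = 17.382842

x=-3.749 y=17.383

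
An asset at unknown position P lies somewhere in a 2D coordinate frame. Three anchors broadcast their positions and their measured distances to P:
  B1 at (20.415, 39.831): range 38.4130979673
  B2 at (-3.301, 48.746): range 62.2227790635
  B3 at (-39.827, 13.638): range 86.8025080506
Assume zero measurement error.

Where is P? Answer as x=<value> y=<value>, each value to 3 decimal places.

eq1: (x − 20.415)² + (y − 39.831)² = 38.4130979673²
eq2: (x + 3.301)² + (y − 48.746)² = 62.2227790635²
eq3: (x + 39.827)² + (y − 13.638)² = 86.8025080506²
eq2−eq1, eq2−eq3 (x²,y² cancel):
  47.432·x − 17.830·y = 2012.319808
  -73.052·x − 70.216·y = -4277.885313
det = 47.432·-70.216 − -17.830·-73.052 = -4633.002472
x = (2012.319808·-70.216 − -17.830·-4277.885313) / -4633.002472 = 46.961284
y = (47.432·-4277.885313 − 2012.319808·-73.052) / -4633.002472 = 12.066618

x=46.961 y=12.067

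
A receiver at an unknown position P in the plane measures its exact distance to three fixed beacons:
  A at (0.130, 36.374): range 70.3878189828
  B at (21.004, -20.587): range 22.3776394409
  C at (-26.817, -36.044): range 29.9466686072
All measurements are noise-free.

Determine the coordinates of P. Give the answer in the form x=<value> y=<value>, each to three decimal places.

eq1: (x − 0.130)² + (y − 36.374)² = 70.3878189828²
eq2: (x − 21.004)² + (y + 20.587)² = 22.3776394409²
eq3: (x + 26.817)² + (y + 36.044)² = 29.9466686072²
eq1−eq3, eq1−eq2 (x²,y² cancel):
  -53.894·x − 144.836·y = 4752.878749
  41.748·x − 113.922·y = 3995.594123
det = -53.894·-113.922 − -144.836·41.748 = 12186.325596
x = (4752.878749·-113.922 − -144.836·3995.594123) / 12186.325596 = 3.056575
y = (-53.894·3995.594123 − 4752.878749·41.748) / 12186.325596 = -33.952952

x=3.057 y=-33.953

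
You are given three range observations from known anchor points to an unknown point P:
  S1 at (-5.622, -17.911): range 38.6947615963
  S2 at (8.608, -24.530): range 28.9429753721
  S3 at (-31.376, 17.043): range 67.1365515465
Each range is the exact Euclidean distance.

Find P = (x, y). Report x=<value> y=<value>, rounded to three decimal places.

x=31.417 y=-6.713

eq1: (x + 5.622)² + (y + 17.911)² = 38.6947615963²
eq2: (x − 8.608)² + (y + 24.530)² = 28.9429753721²
eq3: (x + 31.376)² + (y − 17.043)² = 67.1365515465²
eq1−eq2, eq1−eq3 (x²,y² cancel):
  28.460·x − 13.238·y = 982.996511
  -51.508·x + 69.908·y = -2087.525559
det = 28.460·69.908 − -13.238·-51.508 = 1307.718776
x = (982.996511·69.908 − -13.238·-2087.525559) / 1307.718776 = 31.417043
y = (28.460·-2087.525559 − 982.996511·-51.508) / 1307.718776 = -6.713059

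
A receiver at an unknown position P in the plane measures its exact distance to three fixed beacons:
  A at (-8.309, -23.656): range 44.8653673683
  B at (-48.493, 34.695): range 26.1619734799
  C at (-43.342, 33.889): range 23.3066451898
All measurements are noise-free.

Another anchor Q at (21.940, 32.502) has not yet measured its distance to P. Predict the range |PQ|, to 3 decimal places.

61.238

eq1: (x + 8.309)² + (y + 23.656)² = 44.8653673683²
eq2: (x + 48.493)² + (y − 34.695)² = 26.1619734799²
eq3: (x + 43.342)² + (y − 33.889)² = 23.3066451898²
eq1−eq3, eq1−eq2 (x²,y² cancel):
  -70.066·x + 115.090·y = 3868.048947
  -80.368·x + 116.702·y = 4255.120590
det = -70.066·116.702 − 115.090·-80.368 = 1072.710788
x = (3868.048947·116.702 − 115.090·4255.120590) / 1072.710788 = -35.715853
y = (-70.066·4255.120590 − 3868.048947·-80.368) / 1072.710788 = 11.865340
|P − Q| = √((-35.715853 − 21.940)² + (11.865340 − 32.502)²) = 61.237808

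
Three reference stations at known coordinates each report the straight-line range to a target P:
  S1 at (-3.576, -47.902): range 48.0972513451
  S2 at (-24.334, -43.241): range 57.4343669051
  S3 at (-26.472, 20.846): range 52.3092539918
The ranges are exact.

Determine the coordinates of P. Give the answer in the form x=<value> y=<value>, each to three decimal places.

x=18.814 y=-5.334

eq1: (x + 3.576)² + (y + 47.902)² = 48.0972513451²
eq2: (x + 24.334)² + (y + 43.241)² = 57.4343669051²
eq3: (x + 26.472)² + (y − 20.846)² = 52.3092539918²
eq2−eq3, eq2−eq1 (x²,y² cancel):
  -4.276·x + 128.174·y = -764.156688
  41.516·x − 9.322·y = 830.822658
det = -4.276·-9.322 − 128.174·41.516 = -5281.410912
x = (-764.156688·-9.322 − 128.174·830.822658) / -5281.410912 = 18.814365
y = (-4.276·830.822658 − -764.156688·41.516) / -5281.410912 = -5.334206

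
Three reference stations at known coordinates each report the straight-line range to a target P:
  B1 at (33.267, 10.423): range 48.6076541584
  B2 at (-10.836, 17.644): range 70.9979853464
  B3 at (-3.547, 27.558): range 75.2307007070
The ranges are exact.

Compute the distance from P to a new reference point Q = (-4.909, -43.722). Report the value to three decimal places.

38.338

eq1: (x − 33.267)² + (y − 10.423)² = 48.6076541584²
eq2: (x + 10.836)² + (y − 17.644)² = 70.9979853464²
eq3: (x + 3.547)² + (y − 27.558)² = 75.2307007070²
eq2−eq1, eq2−eq3 (x²,y² cancel):
  88.206·x − 14.442·y = 3464.612466
  14.578·x + 19.828·y = -275.649465
det = 88.206·19.828 − -14.442·14.578 = 1959.484044
x = (3464.612466·19.828 − -14.442·-275.649465) / 1959.484044 = 33.026759
y = (88.206·-275.649465 − 3464.612466·14.578) / 1959.484044 = -38.184060
|P − Q| = √((33.026759 − -4.909)² + (-38.184060 − -43.722)²) = 38.337848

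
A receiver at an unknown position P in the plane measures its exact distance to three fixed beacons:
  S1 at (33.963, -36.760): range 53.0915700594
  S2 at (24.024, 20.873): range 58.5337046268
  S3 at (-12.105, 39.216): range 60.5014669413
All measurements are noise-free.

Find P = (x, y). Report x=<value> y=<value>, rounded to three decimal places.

x=-16.768 y=-21.105

eq1: (x − 33.963)² + (y + 36.760)² = 53.0915700594²
eq2: (x − 24.024)² + (y − 20.873)² = 58.5337046268²
eq3: (x + 12.105)² + (y − 39.216)² = 60.5014669413²
eq1−eq2, eq1−eq3 (x²,y² cancel):
  -19.878·x + 115.266·y = -2099.428030
  -92.136·x + 151.952·y = -1662.069979
det = -19.878·151.952 − 115.266·-92.136 = 7599.646320
x = (-2099.428030·151.952 − 115.266·-1662.069979) / 7599.646320 = -16.768166
y = (-19.878·-1662.069979 − -2099.428030·-92.136) / 7599.646320 = -21.105492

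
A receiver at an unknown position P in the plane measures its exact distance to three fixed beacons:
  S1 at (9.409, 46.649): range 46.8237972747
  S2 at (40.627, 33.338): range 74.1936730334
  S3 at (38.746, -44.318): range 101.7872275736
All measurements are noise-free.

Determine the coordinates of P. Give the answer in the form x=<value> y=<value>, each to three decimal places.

x=-33.340 y=27.545

eq1: (x − 9.409)² + (y − 46.649)² = 46.8237972747²
eq2: (x − 40.627)² + (y − 33.338)² = 74.1936730334²
eq3: (x − 38.746)² + (y + 44.318)² = 101.7872275736²
eq2−eq1, eq2−eq3 (x²,y² cancel):
  -62.436·x + 26.622·y = 2814.916236
  -3.762·x − 155.312·y = -4152.576312
det = -62.436·-155.312 − 26.622·-3.762 = 9797.211996
x = (2814.916236·-155.312 − 26.622·-4152.576312) / 9797.211996 = -33.340136
y = (-62.436·-4152.576312 − 2814.916236·-3.762) / 9797.211996 = 27.544568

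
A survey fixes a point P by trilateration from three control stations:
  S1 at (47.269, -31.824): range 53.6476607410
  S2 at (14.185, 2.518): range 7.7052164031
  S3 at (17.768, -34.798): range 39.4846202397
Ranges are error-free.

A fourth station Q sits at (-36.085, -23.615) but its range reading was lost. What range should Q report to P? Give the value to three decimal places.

eq1: (x − 47.269)² + (y + 31.824)² = 53.6476607410²
eq2: (x − 14.185)² + (y − 2.518)² = 7.7052164031²
eq3: (x − 17.768)² + (y + 34.798)² = 39.4846202397²
eq3−eq2, eq3−eq1 (x²,y² cancel):
  -7.166·x + 74.632·y = 180.616797
  59.002·x + 5.948·y = 401.486441
det = -7.166·5.948 − 74.632·59.002 = -4446.060632
x = (180.616797·5.948 − 74.632·401.486441) / -4446.060632 = 6.497758
y = (-7.166·401.486441 − 180.616797·59.002) / -4446.060632 = 3.043999
|P − Q| = √((6.497758 − -36.085)² + (3.043999 − -23.615)²) = 50.239362

50.239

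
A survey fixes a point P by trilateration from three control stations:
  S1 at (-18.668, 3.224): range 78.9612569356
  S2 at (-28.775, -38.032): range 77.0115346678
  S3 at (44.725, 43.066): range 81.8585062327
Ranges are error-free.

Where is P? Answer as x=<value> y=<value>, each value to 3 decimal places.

eq1: (x + 18.668)² + (y − 3.224)² = 78.9612569356²
eq2: (x + 28.775)² + (y + 38.032)² = 77.0115346678²
eq3: (x − 44.725)² + (y − 43.066)² = 81.8585062327²
eq2−eq3, eq2−eq1 (x²,y² cancel):
  147.000·x + 162.196·y = 810.533761
  20.214·x + 82.512·y = -2219.648874
det = 147.000·82.512 − 162.196·20.214 = 8850.634056
x = (810.533761·82.512 − 162.196·-2219.648874) / 8850.634056 = 48.233486
y = (147.000·-2219.648874 − 810.533761·20.214) / 8850.634056 = -38.717284

x=48.233 y=-38.717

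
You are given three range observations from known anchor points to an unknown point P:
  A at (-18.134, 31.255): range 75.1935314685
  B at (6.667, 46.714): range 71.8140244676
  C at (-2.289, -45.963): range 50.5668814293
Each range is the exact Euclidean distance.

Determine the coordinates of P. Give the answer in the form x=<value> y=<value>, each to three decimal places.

eq1: (x + 18.134)² + (y − 31.255)² = 75.1935314685²
eq2: (x − 6.667)² + (y − 46.714)² = 71.8140244676²
eq3: (x + 2.289)² + (y + 45.963)² = 50.5668814293²
eq2−eq3, eq2−eq1 (x²,y² cancel):
  -17.912·x − 185.354·y = 2491.434818
  -49.602·x − 30.918·y = -1417.742768
det = -17.912·-30.918 − -185.354·-49.602 = -8640.125892
x = (2491.434818·-30.918 − -185.354·-1417.742768) / -8640.125892 = 39.329806
y = (-17.912·-1417.742768 − 2491.434818·-49.602) / -8640.125892 = -17.242198

x=39.330 y=-17.242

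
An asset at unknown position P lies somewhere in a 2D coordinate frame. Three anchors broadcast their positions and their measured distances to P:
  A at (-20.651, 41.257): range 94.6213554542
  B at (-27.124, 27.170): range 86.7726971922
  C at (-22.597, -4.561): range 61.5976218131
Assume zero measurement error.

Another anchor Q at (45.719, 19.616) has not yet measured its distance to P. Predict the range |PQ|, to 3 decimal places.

eq1: (x + 20.651)² + (y − 41.257)² = 94.6213554542²
eq2: (x + 27.124)² + (y − 27.170)² = 86.7726971922²
eq3: (x + 22.597)² + (y + 4.561)² = 61.5976218131²
eq2−eq1, eq2−eq3 (x²,y² cancel):
  12.946·x + 28.174·y = -769.016356
  9.054·x − 63.462·y = 2792.740819
det = 12.946·-63.462 − 28.174·9.054 = -1076.666448
x = (-769.016356·-63.462 − 28.174·2792.740819) / -1076.666448 = 27.751737
y = (12.946·2792.740819 − -769.016356·9.054) / -1076.666448 = -40.047219
|P − Q| = √((27.751737 − 45.719)² + (-40.047219 − 19.616)²) = 62.309889

62.310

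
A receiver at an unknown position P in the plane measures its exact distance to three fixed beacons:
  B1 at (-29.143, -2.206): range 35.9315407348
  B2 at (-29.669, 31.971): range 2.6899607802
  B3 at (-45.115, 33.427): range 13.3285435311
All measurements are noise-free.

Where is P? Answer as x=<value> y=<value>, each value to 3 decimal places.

eq1: (x + 29.143)² + (y + 2.206)² = 35.9315407348²
eq2: (x + 29.669)² + (y − 31.971)² = 2.6899607802²
eq3: (x + 45.115)² + (y − 33.427)² = 13.3285435311²
eq2−eq3, eq2−eq1 (x²,y² cancel):
  -30.892·x + 2.912·y = 1079.918968
  1.052·x − 68.354·y = -2332.053248
det = -30.892·-68.354 − 2.912·1.052 = 2108.528344
x = (1079.918968·-68.354 − 2.912·-2332.053248) / 2108.528344 = -31.787973
y = (-30.892·-2332.053248 − 1079.918968·1.052) / 2108.528344 = 33.628058

x=-31.788 y=33.628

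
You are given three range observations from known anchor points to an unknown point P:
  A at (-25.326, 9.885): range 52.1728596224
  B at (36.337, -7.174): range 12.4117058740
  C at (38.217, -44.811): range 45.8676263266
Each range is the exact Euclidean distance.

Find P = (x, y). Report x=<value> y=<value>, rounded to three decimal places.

eq1: (x + 25.326)² + (y − 9.885)² = 52.1728596224²
eq2: (x − 36.337)² + (y + 7.174)² = 12.4117058740²
eq3: (x − 38.217)² + (y + 44.811)² = 45.8676263266²
eq3−eq1, eq3−eq2 (x²,y² cancel):
  -127.086·x + 109.392·y = -3347.613445
  -3.760·x + 75.274·y = -146.932263
det = -127.086·75.274 − 109.392·-3.760 = -9154.957644
x = (-3347.613445·75.274 − 109.392·-146.932263) / -9154.957644 = 25.769102
y = (-127.086·-146.932263 − -3347.613445·-3.760) / -9154.957644 = -0.664777

x=25.769 y=-0.665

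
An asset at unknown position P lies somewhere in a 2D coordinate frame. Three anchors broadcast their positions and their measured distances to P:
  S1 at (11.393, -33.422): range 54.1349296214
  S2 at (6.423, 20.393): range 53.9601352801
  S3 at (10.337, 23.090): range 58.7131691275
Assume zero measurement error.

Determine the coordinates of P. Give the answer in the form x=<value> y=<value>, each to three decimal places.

eq1: (x − 11.393)² + (y + 33.422)² = 54.1349296214²
eq2: (x − 6.423)² + (y − 20.393)² = 53.9601352801²
eq3: (x − 10.337)² + (y − 23.090)² = 58.7131691275²
eq1−eq2, eq1−eq3 (x²,y² cancel):
  -9.940·x + 107.630·y = -770.806749
  -2.112·x + 113.024·y = -1123.474488
det = -9.940·113.024 − 107.630·-2.112 = -896.144000
x = (-770.806749·113.024 − 107.630·-1123.474488) / -896.144000 = -37.717038
y = (-9.940·-1123.474488 − -770.806749·-2.112) / -896.144000 = -10.644933

x=-37.717 y=-10.645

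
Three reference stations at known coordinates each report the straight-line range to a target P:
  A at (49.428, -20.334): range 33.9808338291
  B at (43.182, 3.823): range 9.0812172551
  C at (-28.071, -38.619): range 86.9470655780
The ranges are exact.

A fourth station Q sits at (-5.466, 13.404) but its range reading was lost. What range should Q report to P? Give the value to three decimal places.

eq1: (x − 49.428)² + (y + 20.334)² = 33.9808338291²
eq2: (x − 43.182)² + (y − 3.823)² = 9.0812172551²
eq3: (x + 28.071)² + (y + 38.619)² = 86.9470655780²
eq1−eq3, eq1−eq2 (x²,y² cancel):
  -154.998·x − 36.570·y = -6982.285683
  -12.492·x + 48.314·y = 94.930274
det = -154.998·48.314 − -36.570·-12.492 = -7945.405812
x = (-6982.285683·48.314 − -36.570·94.930274) / -7945.405812 = 42.020579
y = (-154.998·94.930274 − -6982.285683·-12.492) / -7945.405812 = 12.829642
|P − Q| = √((42.020579 − -5.466)² + (12.829642 − 13.404)²) = 47.490052

47.490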